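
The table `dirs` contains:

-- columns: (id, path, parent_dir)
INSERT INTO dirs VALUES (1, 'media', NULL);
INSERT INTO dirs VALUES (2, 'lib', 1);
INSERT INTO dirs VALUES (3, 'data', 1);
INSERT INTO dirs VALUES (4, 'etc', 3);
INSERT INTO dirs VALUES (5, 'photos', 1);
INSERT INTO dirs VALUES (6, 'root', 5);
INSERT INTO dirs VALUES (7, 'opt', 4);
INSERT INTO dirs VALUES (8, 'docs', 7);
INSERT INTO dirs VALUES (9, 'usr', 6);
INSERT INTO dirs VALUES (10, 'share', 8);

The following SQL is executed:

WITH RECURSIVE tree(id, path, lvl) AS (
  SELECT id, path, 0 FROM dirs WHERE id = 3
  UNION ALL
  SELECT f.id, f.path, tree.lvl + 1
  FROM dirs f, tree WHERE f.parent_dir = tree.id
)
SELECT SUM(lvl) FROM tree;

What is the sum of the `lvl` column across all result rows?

Base: id=3 (data) at lvl 0.
Iteration 1: rows with parent_dir in {3} -> etc (id 4, lvl 1).
Iteration 2: rows with parent_dir in {4} -> opt (id 7, lvl 2).
Iteration 3: rows with parent_dir in {7} -> docs (id 8, lvl 3).
Iteration 4: rows with parent_dir in {8} -> share (id 10, lvl 4).
Iteration 5: no rows with parent_dir in {10}; recursion stops.
SUM(lvl) = 0 + 1 + 2 + 3 + 4 = 10.

10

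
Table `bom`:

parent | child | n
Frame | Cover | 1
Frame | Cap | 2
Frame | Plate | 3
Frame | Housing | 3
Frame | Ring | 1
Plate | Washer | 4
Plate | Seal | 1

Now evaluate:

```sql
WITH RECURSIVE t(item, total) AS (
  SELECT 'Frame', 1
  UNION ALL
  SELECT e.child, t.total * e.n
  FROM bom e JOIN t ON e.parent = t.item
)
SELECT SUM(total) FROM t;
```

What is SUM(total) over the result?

Base: (Frame, total=1).
Iteration 1: components of {Frame} -> Cap = 1*2 = 2, Cover = 1*1 = 1, Housing = 1*3 = 3, Plate = 1*3 = 3, Ring = 1*1 = 1.
Iteration 2: components of {Cap,Cover,Housing,Plate,Ring} -> Seal = 3*1 = 3, Washer = 3*4 = 12.
Iteration 3: no further components; recursion stops.
SUM(total) = 1 + 1 + 2 + 3 + 3 + 1 + 12 + 3 = 26.

26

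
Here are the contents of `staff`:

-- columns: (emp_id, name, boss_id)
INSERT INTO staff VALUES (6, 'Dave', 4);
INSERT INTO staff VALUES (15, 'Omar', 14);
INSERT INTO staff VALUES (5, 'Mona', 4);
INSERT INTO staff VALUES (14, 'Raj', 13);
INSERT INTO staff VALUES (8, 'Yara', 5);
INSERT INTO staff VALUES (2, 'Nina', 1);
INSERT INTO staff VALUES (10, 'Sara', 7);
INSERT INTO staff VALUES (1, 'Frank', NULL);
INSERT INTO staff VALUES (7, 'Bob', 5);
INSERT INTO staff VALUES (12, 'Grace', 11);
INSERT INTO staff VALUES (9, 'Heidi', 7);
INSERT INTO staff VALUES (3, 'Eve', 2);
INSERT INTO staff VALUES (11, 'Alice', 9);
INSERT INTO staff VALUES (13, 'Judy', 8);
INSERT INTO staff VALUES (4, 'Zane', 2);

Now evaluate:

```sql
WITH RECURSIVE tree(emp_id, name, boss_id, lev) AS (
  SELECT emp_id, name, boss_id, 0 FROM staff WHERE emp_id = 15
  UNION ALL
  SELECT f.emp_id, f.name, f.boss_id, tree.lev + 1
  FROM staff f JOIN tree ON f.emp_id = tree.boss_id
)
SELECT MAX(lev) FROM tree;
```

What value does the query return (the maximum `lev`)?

7

Base: emp_id=15 (Omar), boss_id=14, lev 0.
Iteration 1: join on emp_id=14 -> Raj (id 14, boss_id=13, lev 1).
Iteration 2: join on emp_id=13 -> Judy (id 13, boss_id=8, lev 2).
Iteration 3: join on emp_id=8 -> Yara (id 8, boss_id=5, lev 3).
Iteration 4: join on emp_id=5 -> Mona (id 5, boss_id=4, lev 4).
Iteration 5: join on emp_id=4 -> Zane (id 4, boss_id=2, lev 5).
Iteration 6: join on emp_id=2 -> Nina (id 2, boss_id=1, lev 6).
Iteration 7: join on emp_id=1 -> Frank (id 1, boss_id=NULL, lev 7).
Iteration 8: boss_id is NULL; no match; recursion stops.
lev values: 0, 1, 2, 3, 4, 5, 6, 7; the maximum is 7.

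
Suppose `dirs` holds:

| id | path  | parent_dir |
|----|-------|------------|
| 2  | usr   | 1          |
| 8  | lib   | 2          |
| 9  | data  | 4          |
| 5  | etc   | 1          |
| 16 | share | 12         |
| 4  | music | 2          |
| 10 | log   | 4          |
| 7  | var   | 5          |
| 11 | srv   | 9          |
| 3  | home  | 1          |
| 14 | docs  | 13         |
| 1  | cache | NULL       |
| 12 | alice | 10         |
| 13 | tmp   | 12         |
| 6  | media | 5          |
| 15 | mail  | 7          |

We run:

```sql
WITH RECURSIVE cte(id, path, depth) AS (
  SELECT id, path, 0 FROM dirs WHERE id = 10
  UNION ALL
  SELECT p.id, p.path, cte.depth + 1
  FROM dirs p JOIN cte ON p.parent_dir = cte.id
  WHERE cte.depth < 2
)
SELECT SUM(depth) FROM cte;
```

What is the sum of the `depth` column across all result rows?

Base: id=10 (log) at depth 0.
Iteration 1: rows with parent_dir in {10} -> alice (id 12, depth 1).
Iteration 2: rows with parent_dir in {12} -> tmp (id 13, depth 2), share (id 16, depth 2).
Iteration 3: depth < 2 fails for all current rows; recursion stops.
SUM(depth) = 0 + 1 + 2 + 2 = 5.

5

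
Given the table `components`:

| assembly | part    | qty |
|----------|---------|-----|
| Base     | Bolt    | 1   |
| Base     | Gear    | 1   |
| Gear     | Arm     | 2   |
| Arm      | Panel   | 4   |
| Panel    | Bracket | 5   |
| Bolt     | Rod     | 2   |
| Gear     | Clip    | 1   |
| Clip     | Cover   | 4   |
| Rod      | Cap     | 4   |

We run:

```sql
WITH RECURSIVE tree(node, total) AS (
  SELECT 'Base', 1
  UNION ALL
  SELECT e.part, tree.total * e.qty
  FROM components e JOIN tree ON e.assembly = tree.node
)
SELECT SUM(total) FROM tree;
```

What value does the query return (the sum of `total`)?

Base: (Base, total=1).
Iteration 1: components of {Base} -> Bolt = 1*1 = 1, Gear = 1*1 = 1.
Iteration 2: components of {Bolt,Gear} -> Arm = 1*2 = 2, Clip = 1*1 = 1, Rod = 1*2 = 2.
Iteration 3: components of {Arm,Clip,Rod} -> Cap = 2*4 = 8, Cover = 1*4 = 4, Panel = 2*4 = 8.
Iteration 4: components of {Cap,Cover,Panel} -> Bracket = 8*5 = 40.
Iteration 5: no further components; recursion stops.
SUM(total) = 1 + 1 + 1 + 2 + 2 + 1 + 8 + 8 + 4 + 40 = 68.

68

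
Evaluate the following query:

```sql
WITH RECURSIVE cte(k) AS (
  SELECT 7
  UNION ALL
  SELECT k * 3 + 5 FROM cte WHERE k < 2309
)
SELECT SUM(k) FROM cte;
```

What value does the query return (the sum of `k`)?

10366

Base: k=7.
Iteration 1: 7 < 2309 holds -> k = 7 * 3 + 5 = 26.
Iteration 2: 26 < 2309 holds -> k = 26 * 3 + 5 = 83.
Iteration 3: 83 < 2309 holds -> k = 83 * 3 + 5 = 254.
Iteration 4: 254 < 2309 holds -> k = 254 * 3 + 5 = 767.
Iteration 5: 767 < 2309 holds -> k = 767 * 3 + 5 = 2306.
Iteration 6: 2306 < 2309 holds -> k = 2306 * 3 + 5 = 6923.
Iteration 7: 6923 < 2309 fails; recursion stops.
SUM(k) = 7 + 26 + 83 + 254 + 767 + 2306 + 6923 = 10366.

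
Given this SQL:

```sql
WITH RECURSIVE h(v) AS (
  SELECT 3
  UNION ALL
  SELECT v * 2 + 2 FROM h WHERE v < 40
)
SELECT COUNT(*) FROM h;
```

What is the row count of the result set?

Base: v=3.
Iteration 1: 3 < 40 holds -> v = 3 * 2 + 2 = 8.
Iteration 2: 8 < 40 holds -> v = 8 * 2 + 2 = 18.
Iteration 3: 18 < 40 holds -> v = 18 * 2 + 2 = 38.
Iteration 4: 38 < 40 holds -> v = 38 * 2 + 2 = 78.
Iteration 5: 78 < 40 fails; recursion stops.
Total rows emitted: 5.

5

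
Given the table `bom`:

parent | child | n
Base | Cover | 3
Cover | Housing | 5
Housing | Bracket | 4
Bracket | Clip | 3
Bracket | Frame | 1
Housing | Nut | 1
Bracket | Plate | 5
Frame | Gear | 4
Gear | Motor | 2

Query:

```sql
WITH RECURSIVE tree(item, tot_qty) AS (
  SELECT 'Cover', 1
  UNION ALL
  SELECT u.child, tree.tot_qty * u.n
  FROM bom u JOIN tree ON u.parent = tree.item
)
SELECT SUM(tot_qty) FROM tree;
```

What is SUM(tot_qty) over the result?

451

Base: (Cover, tot_qty=1).
Iteration 1: components of {Cover} -> Housing = 1*5 = 5.
Iteration 2: components of {Housing} -> Bracket = 5*4 = 20, Nut = 5*1 = 5.
Iteration 3: components of {Bracket,Nut} -> Clip = 20*3 = 60, Frame = 20*1 = 20, Plate = 20*5 = 100.
Iteration 4: components of {Clip,Frame,Plate} -> Gear = 20*4 = 80.
Iteration 5: components of {Gear} -> Motor = 80*2 = 160.
Iteration 6: no further components; recursion stops.
SUM(tot_qty) = 1 + 5 + 20 + 5 + 60 + 20 + 100 + 80 + 160 = 451.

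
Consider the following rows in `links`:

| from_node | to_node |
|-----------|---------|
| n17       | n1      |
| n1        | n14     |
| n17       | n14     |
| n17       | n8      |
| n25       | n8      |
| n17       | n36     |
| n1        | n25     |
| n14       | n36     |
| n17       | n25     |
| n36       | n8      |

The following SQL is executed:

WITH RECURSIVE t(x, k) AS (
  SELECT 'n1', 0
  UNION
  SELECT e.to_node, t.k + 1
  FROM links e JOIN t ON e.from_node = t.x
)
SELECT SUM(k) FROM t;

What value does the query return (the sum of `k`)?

9

Base: (n1, k=0).
Iteration 1: edges from {n1} -> (n14, k=1), (n25, k=1).
Iteration 2: edges from {n14,n25} -> (n36, k=2), (n8, k=2).
Iteration 3: edges from {n36,n8} -> (n8, k=3).
Iteration 4: no outgoing edges from {n8}; recursion stops.
SUM(k) = 0 + 1 + 1 + 2 + 2 + 3 = 9.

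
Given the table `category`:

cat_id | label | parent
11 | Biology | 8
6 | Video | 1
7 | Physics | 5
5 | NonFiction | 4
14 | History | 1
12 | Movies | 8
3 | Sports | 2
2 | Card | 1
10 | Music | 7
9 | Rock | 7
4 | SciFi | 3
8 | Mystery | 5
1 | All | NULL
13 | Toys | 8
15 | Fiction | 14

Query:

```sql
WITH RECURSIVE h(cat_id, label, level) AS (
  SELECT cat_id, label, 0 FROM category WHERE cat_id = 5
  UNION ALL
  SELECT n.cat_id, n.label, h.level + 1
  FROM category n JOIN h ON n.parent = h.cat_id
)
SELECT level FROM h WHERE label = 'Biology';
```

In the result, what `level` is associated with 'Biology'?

2

Base: cat_id=5 (NonFiction) at level 0.
Iteration 1: rows with parent in {5} -> Physics (id 7, level 1), Mystery (id 8, level 1).
Iteration 2: rows with parent in {7,8} -> Rock (id 9, level 2), Music (id 10, level 2), Biology (id 11, level 2), Movies (id 12, level 2), Toys (id 13, level 2).
Iteration 3: no rows with parent in {9,10,11,12,13}; recursion stops.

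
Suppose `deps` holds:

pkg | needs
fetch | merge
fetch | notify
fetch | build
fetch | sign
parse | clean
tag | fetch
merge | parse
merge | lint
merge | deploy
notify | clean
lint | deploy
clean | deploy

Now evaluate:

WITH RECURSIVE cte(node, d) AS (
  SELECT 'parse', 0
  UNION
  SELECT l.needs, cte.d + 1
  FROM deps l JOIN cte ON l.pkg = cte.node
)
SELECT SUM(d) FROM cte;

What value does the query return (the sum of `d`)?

Base: (parse, d=0).
Iteration 1: edges from {parse} -> (clean, d=1).
Iteration 2: edges from {clean} -> (deploy, d=2).
Iteration 3: no outgoing edges from {deploy}; recursion stops.
SUM(d) = 0 + 1 + 2 = 3.

3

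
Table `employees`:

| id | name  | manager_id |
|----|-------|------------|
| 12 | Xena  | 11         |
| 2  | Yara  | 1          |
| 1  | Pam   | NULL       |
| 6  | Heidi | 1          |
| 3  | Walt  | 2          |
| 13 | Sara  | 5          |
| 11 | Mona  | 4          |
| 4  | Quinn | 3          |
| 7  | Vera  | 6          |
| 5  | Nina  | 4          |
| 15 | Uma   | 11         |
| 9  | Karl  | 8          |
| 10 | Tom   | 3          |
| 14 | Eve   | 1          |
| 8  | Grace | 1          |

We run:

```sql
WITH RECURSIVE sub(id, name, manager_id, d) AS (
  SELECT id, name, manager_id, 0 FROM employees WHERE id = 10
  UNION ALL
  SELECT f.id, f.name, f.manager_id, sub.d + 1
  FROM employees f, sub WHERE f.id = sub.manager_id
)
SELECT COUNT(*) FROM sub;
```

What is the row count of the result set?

Base: id=10 (Tom), manager_id=3, d 0.
Iteration 1: join on id=3 -> Walt (id 3, manager_id=2, d 1).
Iteration 2: join on id=2 -> Yara (id 2, manager_id=1, d 2).
Iteration 3: join on id=1 -> Pam (id 1, manager_id=NULL, d 3).
Iteration 4: manager_id is NULL; no match; recursion stops.
Total rows emitted: 4.

4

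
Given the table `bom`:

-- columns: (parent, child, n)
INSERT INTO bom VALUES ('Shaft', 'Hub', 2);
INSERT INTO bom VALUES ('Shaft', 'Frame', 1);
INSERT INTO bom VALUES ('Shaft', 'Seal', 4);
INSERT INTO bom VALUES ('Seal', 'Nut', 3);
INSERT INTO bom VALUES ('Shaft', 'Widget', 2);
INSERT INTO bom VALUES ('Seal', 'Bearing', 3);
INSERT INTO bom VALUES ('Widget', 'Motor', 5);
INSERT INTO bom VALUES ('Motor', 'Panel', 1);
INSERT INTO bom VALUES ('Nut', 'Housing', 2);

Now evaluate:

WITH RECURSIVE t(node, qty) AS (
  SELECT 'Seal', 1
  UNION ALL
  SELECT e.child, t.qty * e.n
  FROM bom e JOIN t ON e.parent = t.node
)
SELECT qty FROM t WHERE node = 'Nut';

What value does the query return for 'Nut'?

3

Base: (Seal, qty=1).
Iteration 1: components of {Seal} -> Bearing = 1*3 = 3, Nut = 1*3 = 3.
Iteration 2: components of {Bearing,Nut} -> Housing = 3*2 = 6.
Iteration 3: no further components; recursion stops.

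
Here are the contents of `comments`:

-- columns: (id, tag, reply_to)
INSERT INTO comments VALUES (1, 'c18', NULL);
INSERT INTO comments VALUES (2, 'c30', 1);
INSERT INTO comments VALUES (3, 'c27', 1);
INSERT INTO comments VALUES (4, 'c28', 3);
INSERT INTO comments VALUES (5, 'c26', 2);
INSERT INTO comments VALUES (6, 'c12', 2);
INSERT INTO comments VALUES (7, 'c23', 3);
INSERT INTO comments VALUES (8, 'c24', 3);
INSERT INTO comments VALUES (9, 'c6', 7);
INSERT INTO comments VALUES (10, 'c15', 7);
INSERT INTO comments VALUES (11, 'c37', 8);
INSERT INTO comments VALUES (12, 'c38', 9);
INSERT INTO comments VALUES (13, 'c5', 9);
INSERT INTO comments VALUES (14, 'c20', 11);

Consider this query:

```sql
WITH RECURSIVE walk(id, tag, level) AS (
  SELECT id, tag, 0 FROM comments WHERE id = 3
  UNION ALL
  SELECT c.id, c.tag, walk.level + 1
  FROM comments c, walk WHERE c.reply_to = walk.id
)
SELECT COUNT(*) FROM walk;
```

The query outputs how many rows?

Base: id=3 (c27) at level 0.
Iteration 1: rows with reply_to in {3} -> c28 (id 4, level 1), c23 (id 7, level 1), c24 (id 8, level 1).
Iteration 2: rows with reply_to in {4,7,8} -> c6 (id 9, level 2), c15 (id 10, level 2), c37 (id 11, level 2).
Iteration 3: rows with reply_to in {9,10,11} -> c38 (id 12, level 3), c5 (id 13, level 3), c20 (id 14, level 3).
Iteration 4: no rows with reply_to in {12,13,14}; recursion stops.
Total rows emitted: 10.

10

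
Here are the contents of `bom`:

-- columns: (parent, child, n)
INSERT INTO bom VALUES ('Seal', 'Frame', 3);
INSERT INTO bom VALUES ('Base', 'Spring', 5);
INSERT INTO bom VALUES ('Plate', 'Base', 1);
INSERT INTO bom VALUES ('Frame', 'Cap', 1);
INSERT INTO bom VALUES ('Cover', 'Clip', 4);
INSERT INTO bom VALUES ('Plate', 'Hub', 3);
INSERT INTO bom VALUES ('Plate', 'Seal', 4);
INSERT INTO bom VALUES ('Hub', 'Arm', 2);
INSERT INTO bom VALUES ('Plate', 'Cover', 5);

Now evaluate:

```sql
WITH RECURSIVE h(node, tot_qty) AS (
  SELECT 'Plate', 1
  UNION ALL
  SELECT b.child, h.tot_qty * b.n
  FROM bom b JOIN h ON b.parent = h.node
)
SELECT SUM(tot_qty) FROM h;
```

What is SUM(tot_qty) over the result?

Base: (Plate, tot_qty=1).
Iteration 1: components of {Plate} -> Base = 1*1 = 1, Cover = 1*5 = 5, Hub = 1*3 = 3, Seal = 1*4 = 4.
Iteration 2: components of {Base,Cover,Hub,Seal} -> Arm = 3*2 = 6, Clip = 5*4 = 20, Frame = 4*3 = 12, Spring = 1*5 = 5.
Iteration 3: components of {Arm,Clip,Frame,Spring} -> Cap = 12*1 = 12.
Iteration 4: no further components; recursion stops.
SUM(tot_qty) = 1 + 3 + 4 + 5 + 1 + 6 + 12 + 20 + 5 + 12 = 69.

69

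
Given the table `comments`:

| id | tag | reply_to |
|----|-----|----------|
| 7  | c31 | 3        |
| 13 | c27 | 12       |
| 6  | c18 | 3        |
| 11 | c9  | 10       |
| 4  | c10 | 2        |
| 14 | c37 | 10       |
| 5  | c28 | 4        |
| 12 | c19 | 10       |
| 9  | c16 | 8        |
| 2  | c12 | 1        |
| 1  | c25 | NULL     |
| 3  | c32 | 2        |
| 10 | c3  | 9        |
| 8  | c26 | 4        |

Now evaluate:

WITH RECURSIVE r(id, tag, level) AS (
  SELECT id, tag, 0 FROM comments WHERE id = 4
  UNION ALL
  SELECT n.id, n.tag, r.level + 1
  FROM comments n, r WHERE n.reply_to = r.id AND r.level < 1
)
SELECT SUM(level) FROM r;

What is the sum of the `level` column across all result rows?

2

Base: id=4 (c10) at level 0.
Iteration 1: rows with reply_to in {4} -> c28 (id 5, level 1), c26 (id 8, level 1).
Iteration 2: level < 1 fails for all current rows; recursion stops.
SUM(level) = 0 + 1 + 1 = 2.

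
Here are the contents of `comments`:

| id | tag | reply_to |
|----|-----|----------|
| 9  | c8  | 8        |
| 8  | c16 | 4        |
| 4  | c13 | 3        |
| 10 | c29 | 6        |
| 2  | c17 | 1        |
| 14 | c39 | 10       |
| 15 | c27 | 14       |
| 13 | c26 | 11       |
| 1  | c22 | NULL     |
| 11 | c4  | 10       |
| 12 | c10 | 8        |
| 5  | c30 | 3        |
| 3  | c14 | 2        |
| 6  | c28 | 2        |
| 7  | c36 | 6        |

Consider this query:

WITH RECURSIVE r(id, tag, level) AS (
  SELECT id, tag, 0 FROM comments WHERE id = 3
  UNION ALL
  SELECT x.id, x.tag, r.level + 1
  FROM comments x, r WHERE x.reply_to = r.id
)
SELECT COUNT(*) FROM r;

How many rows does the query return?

6

Base: id=3 (c14) at level 0.
Iteration 1: rows with reply_to in {3} -> c13 (id 4, level 1), c30 (id 5, level 1).
Iteration 2: rows with reply_to in {4,5} -> c16 (id 8, level 2).
Iteration 3: rows with reply_to in {8} -> c8 (id 9, level 3), c10 (id 12, level 3).
Iteration 4: no rows with reply_to in {9,12}; recursion stops.
Total rows emitted: 6.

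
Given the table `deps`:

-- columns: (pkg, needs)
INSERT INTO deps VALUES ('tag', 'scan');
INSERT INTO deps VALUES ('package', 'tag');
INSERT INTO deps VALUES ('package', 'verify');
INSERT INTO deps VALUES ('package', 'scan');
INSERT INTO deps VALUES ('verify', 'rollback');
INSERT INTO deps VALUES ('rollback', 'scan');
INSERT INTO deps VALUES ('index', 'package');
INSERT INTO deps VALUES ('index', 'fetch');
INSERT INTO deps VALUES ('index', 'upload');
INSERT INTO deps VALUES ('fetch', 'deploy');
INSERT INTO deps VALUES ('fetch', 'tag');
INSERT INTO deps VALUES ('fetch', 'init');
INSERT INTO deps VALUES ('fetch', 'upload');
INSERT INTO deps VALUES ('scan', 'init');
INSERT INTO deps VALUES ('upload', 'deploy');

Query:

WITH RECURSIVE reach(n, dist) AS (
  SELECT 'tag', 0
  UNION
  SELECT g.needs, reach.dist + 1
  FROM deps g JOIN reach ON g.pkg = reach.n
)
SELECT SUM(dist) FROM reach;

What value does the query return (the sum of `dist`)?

Base: (tag, dist=0).
Iteration 1: edges from {tag} -> (scan, dist=1).
Iteration 2: edges from {scan} -> (init, dist=2).
Iteration 3: no outgoing edges from {init}; recursion stops.
SUM(dist) = 0 + 1 + 2 = 3.

3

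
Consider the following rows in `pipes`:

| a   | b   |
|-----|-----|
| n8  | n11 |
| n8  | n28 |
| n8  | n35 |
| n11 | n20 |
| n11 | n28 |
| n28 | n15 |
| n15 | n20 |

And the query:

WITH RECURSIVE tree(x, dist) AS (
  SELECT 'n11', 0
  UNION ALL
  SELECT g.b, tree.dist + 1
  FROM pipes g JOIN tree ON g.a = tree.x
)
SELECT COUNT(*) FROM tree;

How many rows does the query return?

Base: (n11, dist=0).
Iteration 1: edges from {n11} -> (n20, dist=1), (n28, dist=1).
Iteration 2: edges from {n20,n28} -> (n15, dist=2).
Iteration 3: edges from {n15} -> (n20, dist=3).
Iteration 4: no outgoing edges from {n20}; recursion stops.
Total rows emitted: 5.

5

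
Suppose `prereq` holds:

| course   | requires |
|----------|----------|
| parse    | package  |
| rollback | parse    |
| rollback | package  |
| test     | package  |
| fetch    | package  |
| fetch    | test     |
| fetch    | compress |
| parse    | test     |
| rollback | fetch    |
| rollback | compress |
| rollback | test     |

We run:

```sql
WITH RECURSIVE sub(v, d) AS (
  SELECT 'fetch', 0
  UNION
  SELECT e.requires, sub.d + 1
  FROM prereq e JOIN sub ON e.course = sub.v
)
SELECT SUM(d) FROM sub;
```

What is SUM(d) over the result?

Base: (fetch, d=0).
Iteration 1: edges from {fetch} -> (compress, d=1), (package, d=1), (test, d=1).
Iteration 2: edges from {compress,package,test} -> (package, d=2).
Iteration 3: no outgoing edges from {package}; recursion stops.
SUM(d) = 0 + 1 + 1 + 1 + 2 = 5.

5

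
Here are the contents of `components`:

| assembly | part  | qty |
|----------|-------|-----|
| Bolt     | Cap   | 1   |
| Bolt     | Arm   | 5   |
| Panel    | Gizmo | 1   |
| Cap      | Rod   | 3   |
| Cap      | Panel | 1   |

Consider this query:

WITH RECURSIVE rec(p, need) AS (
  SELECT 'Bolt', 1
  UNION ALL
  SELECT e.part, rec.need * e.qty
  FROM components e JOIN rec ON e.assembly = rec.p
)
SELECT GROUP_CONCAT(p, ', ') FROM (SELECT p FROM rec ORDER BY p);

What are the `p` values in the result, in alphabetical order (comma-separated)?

Arm, Bolt, Cap, Gizmo, Panel, Rod

Base: (Bolt, need=1).
Iteration 1: components of {Bolt} -> Arm = 1*5 = 5, Cap = 1*1 = 1.
Iteration 2: components of {Arm,Cap} -> Panel = 1*1 = 1, Rod = 1*3 = 3.
Iteration 3: components of {Panel,Rod} -> Gizmo = 1*1 = 1.
Iteration 4: no further components; recursion stops.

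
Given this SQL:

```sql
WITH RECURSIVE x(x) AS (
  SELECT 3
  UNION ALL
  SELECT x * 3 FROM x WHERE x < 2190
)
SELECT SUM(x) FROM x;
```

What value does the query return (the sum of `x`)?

9840

Base: x=3.
Iteration 1: 3 < 2190 holds -> x = 3 * 3 = 9.
Iteration 2: 9 < 2190 holds -> x = 9 * 3 = 27.
Iteration 3: 27 < 2190 holds -> x = 27 * 3 = 81.
Iteration 4: 81 < 2190 holds -> x = 81 * 3 = 243.
Iteration 5: 243 < 2190 holds -> x = 243 * 3 = 729.
Iteration 6: 729 < 2190 holds -> x = 729 * 3 = 2187.
Iteration 7: 2187 < 2190 holds -> x = 2187 * 3 = 6561.
Iteration 8: 6561 < 2190 fails; recursion stops.
SUM(x) = 3 + 9 + 27 + 81 + 243 + 729 + 2187 + 6561 = 9840.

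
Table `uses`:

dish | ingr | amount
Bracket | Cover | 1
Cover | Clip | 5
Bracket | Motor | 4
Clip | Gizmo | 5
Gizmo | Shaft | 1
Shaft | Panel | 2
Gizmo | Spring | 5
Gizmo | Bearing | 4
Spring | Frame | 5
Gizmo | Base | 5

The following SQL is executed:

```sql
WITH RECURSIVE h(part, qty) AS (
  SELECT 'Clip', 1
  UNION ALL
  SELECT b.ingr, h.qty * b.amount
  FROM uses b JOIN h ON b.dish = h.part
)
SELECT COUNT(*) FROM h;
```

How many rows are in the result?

8

Base: (Clip, qty=1).
Iteration 1: components of {Clip} -> Gizmo = 1*5 = 5.
Iteration 2: components of {Gizmo} -> Base = 5*5 = 25, Bearing = 5*4 = 20, Shaft = 5*1 = 5, Spring = 5*5 = 25.
Iteration 3: components of {Base,Bearing,Shaft,Spring} -> Frame = 25*5 = 125, Panel = 5*2 = 10.
Iteration 4: no further components; recursion stops.
Total rows emitted: 8.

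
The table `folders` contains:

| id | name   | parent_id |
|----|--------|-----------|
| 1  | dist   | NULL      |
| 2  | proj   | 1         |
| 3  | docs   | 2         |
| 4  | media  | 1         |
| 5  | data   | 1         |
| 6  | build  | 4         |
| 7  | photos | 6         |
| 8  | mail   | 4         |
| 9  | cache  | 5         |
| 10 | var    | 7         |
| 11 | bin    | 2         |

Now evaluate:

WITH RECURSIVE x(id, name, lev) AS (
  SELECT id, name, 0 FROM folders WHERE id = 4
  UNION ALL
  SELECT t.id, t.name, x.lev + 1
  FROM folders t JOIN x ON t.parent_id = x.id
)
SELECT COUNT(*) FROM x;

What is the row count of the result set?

5

Base: id=4 (media) at lev 0.
Iteration 1: rows with parent_id in {4} -> build (id 6, lev 1), mail (id 8, lev 1).
Iteration 2: rows with parent_id in {6,8} -> photos (id 7, lev 2).
Iteration 3: rows with parent_id in {7} -> var (id 10, lev 3).
Iteration 4: no rows with parent_id in {10}; recursion stops.
Total rows emitted: 5.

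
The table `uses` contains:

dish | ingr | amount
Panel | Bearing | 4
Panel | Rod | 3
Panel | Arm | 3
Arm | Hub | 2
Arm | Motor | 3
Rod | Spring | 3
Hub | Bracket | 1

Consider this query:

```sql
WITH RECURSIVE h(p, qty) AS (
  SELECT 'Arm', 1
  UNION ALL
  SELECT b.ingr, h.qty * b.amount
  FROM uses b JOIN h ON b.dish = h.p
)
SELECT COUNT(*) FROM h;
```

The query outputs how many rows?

Base: (Arm, qty=1).
Iteration 1: components of {Arm} -> Hub = 1*2 = 2, Motor = 1*3 = 3.
Iteration 2: components of {Hub,Motor} -> Bracket = 2*1 = 2.
Iteration 3: no further components; recursion stops.
Total rows emitted: 4.

4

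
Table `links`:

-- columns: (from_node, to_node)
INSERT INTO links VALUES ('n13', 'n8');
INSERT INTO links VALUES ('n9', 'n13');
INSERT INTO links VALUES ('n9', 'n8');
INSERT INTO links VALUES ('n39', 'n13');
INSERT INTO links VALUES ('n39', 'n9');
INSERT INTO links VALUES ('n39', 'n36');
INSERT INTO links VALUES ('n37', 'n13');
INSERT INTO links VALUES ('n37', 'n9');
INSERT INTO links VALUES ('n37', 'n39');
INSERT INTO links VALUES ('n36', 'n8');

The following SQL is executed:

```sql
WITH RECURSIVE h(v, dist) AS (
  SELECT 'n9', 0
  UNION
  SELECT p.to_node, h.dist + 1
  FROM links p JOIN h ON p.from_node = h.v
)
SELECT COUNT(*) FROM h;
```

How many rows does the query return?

4

Base: (n9, dist=0).
Iteration 1: edges from {n9} -> (n13, dist=1), (n8, dist=1).
Iteration 2: edges from {n13,n8} -> (n8, dist=2).
Iteration 3: no outgoing edges from {n8}; recursion stops.
Total rows emitted: 4.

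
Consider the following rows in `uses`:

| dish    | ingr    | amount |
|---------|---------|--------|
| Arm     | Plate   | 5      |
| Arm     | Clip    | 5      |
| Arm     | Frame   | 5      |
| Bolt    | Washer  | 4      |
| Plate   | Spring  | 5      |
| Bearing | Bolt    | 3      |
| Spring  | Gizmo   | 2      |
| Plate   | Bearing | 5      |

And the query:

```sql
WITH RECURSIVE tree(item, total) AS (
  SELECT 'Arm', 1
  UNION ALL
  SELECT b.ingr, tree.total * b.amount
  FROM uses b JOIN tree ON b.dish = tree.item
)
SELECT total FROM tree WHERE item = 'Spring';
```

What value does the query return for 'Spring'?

Base: (Arm, total=1).
Iteration 1: components of {Arm} -> Clip = 1*5 = 5, Frame = 1*5 = 5, Plate = 1*5 = 5.
Iteration 2: components of {Clip,Frame,Plate} -> Bearing = 5*5 = 25, Spring = 5*5 = 25.
Iteration 3: components of {Bearing,Spring} -> Bolt = 25*3 = 75, Gizmo = 25*2 = 50.
Iteration 4: components of {Bolt,Gizmo} -> Washer = 75*4 = 300.
Iteration 5: no further components; recursion stops.

25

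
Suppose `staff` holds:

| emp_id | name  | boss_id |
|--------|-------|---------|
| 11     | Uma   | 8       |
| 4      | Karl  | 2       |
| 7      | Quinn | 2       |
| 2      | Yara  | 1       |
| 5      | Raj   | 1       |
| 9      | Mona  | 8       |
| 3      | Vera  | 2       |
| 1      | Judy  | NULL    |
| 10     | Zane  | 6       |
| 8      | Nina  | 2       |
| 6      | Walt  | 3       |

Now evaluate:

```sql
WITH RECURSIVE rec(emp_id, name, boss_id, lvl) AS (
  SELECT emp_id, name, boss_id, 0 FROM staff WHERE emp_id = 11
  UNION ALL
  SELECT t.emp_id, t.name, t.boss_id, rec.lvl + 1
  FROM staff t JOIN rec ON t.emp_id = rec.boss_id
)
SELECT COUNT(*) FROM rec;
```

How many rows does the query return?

Base: emp_id=11 (Uma), boss_id=8, lvl 0.
Iteration 1: join on emp_id=8 -> Nina (id 8, boss_id=2, lvl 1).
Iteration 2: join on emp_id=2 -> Yara (id 2, boss_id=1, lvl 2).
Iteration 3: join on emp_id=1 -> Judy (id 1, boss_id=NULL, lvl 3).
Iteration 4: boss_id is NULL; no match; recursion stops.
Total rows emitted: 4.

4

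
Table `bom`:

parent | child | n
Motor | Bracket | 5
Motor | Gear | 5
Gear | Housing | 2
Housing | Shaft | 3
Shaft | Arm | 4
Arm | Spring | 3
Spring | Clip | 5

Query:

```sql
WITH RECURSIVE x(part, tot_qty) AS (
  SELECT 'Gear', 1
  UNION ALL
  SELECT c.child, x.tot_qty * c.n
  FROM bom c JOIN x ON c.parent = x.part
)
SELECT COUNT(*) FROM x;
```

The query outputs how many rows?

Base: (Gear, tot_qty=1).
Iteration 1: components of {Gear} -> Housing = 1*2 = 2.
Iteration 2: components of {Housing} -> Shaft = 2*3 = 6.
Iteration 3: components of {Shaft} -> Arm = 6*4 = 24.
Iteration 4: components of {Arm} -> Spring = 24*3 = 72.
Iteration 5: components of {Spring} -> Clip = 72*5 = 360.
Iteration 6: no further components; recursion stops.
Total rows emitted: 6.

6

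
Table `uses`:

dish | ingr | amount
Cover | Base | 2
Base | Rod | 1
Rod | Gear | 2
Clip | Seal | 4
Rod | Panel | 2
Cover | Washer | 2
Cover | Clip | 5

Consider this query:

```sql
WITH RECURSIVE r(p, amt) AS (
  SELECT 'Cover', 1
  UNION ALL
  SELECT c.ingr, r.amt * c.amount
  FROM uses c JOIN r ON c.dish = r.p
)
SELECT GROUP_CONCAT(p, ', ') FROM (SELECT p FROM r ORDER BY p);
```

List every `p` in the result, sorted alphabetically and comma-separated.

Base: (Cover, amt=1).
Iteration 1: components of {Cover} -> Base = 1*2 = 2, Clip = 1*5 = 5, Washer = 1*2 = 2.
Iteration 2: components of {Base,Clip,Washer} -> Rod = 2*1 = 2, Seal = 5*4 = 20.
Iteration 3: components of {Rod,Seal} -> Gear = 2*2 = 4, Panel = 2*2 = 4.
Iteration 4: no further components; recursion stops.

Base, Clip, Cover, Gear, Panel, Rod, Seal, Washer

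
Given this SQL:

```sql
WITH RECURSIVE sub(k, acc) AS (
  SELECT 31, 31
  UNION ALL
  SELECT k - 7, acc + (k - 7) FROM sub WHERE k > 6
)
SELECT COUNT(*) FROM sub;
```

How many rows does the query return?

5

Base: k=31, acc=31.
Iteration 1: 31 > 6 holds -> k = 31 - 7 = 24, acc = 31 + 24 = 55.
Iteration 2: 24 > 6 holds -> k = 24 - 7 = 17, acc = 55 + 17 = 72.
Iteration 3: 17 > 6 holds -> k = 17 - 7 = 10, acc = 72 + 10 = 82.
Iteration 4: 10 > 6 holds -> k = 10 - 7 = 3, acc = 82 + 3 = 85.
Iteration 5: 3 > 6 fails; recursion stops.
Total rows emitted: 5.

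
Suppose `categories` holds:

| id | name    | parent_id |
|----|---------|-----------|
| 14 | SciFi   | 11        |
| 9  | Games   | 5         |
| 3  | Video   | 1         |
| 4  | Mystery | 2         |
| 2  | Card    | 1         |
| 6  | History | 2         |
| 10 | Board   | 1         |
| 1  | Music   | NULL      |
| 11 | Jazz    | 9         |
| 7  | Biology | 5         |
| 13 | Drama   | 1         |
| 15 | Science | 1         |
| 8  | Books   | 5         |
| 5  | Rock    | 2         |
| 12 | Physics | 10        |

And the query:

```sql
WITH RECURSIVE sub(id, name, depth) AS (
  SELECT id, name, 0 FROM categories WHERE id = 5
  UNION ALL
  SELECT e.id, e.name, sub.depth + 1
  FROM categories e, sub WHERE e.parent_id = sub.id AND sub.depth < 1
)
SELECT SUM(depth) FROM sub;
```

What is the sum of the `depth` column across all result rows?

Base: id=5 (Rock) at depth 0.
Iteration 1: rows with parent_id in {5} -> Biology (id 7, depth 1), Books (id 8, depth 1), Games (id 9, depth 1).
Iteration 2: depth < 1 fails for all current rows; recursion stops.
SUM(depth) = 0 + 1 + 1 + 1 = 3.

3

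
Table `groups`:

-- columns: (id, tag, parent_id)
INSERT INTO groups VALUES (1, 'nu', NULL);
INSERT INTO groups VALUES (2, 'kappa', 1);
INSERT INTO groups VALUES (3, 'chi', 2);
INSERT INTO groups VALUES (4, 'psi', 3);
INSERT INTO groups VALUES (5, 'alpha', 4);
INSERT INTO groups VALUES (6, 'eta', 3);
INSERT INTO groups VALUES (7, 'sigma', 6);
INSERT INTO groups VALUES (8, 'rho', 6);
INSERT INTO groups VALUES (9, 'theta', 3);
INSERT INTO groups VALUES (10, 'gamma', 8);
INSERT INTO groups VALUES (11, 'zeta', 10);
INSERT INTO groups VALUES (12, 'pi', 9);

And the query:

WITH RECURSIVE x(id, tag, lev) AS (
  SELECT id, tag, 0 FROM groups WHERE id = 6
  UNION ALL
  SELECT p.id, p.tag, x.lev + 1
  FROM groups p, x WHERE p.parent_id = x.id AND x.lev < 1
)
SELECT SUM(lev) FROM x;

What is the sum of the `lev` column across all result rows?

2

Base: id=6 (eta) at lev 0.
Iteration 1: rows with parent_id in {6} -> sigma (id 7, lev 1), rho (id 8, lev 1).
Iteration 2: lev < 1 fails for all current rows; recursion stops.
SUM(lev) = 0 + 1 + 1 = 2.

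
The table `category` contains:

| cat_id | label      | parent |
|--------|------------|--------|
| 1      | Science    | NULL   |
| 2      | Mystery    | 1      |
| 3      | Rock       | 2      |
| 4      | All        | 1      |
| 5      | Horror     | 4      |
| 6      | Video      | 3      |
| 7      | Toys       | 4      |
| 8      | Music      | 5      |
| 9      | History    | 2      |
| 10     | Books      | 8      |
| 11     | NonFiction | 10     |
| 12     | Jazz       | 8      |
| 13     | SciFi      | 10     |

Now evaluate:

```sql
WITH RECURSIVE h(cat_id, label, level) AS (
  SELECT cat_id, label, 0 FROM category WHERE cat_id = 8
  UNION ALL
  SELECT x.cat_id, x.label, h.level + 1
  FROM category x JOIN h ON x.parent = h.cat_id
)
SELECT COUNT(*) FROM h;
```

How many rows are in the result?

Base: cat_id=8 (Music) at level 0.
Iteration 1: rows with parent in {8} -> Books (id 10, level 1), Jazz (id 12, level 1).
Iteration 2: rows with parent in {10,12} -> NonFiction (id 11, level 2), SciFi (id 13, level 2).
Iteration 3: no rows with parent in {11,13}; recursion stops.
Total rows emitted: 5.

5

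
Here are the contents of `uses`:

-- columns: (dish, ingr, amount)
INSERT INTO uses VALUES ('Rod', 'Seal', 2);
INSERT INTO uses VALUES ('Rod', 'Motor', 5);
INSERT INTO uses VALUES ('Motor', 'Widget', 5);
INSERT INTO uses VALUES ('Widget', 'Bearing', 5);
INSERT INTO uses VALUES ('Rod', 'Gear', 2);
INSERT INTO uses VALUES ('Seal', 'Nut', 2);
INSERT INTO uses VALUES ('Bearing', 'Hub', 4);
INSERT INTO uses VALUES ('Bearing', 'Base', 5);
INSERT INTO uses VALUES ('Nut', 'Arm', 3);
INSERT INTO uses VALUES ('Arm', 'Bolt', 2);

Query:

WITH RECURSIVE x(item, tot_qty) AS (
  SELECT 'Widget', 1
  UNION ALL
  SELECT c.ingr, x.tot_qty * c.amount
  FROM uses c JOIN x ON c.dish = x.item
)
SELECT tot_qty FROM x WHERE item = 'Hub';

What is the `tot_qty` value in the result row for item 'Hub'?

Base: (Widget, tot_qty=1).
Iteration 1: components of {Widget} -> Bearing = 1*5 = 5.
Iteration 2: components of {Bearing} -> Base = 5*5 = 25, Hub = 5*4 = 20.
Iteration 3: no further components; recursion stops.

20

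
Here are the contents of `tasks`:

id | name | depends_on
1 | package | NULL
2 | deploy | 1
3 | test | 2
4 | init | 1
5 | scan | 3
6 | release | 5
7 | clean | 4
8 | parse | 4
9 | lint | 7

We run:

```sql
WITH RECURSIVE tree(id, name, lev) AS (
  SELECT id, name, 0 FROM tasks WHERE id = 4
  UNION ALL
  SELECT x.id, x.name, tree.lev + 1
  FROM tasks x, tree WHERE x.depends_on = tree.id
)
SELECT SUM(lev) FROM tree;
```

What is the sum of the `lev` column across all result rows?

4

Base: id=4 (init) at lev 0.
Iteration 1: rows with depends_on in {4} -> clean (id 7, lev 1), parse (id 8, lev 1).
Iteration 2: rows with depends_on in {7,8} -> lint (id 9, lev 2).
Iteration 3: no rows with depends_on in {9}; recursion stops.
SUM(lev) = 0 + 1 + 1 + 2 = 4.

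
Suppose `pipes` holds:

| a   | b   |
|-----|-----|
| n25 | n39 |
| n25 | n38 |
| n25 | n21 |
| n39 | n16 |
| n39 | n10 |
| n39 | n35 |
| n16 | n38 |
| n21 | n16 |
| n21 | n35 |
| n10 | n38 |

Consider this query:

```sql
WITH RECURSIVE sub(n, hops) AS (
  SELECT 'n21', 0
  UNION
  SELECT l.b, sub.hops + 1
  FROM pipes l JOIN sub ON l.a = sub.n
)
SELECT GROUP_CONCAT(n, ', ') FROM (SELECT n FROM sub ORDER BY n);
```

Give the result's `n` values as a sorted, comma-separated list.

Base: (n21, hops=0).
Iteration 1: edges from {n21} -> (n16, hops=1), (n35, hops=1).
Iteration 2: edges from {n16,n35} -> (n38, hops=2).
Iteration 3: no outgoing edges from {n38}; recursion stops.

n16, n21, n35, n38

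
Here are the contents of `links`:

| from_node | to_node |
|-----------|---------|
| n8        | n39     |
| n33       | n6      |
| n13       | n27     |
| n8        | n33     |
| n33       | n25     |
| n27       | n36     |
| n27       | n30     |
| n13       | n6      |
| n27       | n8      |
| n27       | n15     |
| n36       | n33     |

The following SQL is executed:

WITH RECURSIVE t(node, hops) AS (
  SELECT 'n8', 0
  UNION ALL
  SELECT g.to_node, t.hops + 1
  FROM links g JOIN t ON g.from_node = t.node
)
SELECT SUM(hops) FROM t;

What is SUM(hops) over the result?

6

Base: (n8, hops=0).
Iteration 1: edges from {n8} -> (n33, hops=1), (n39, hops=1).
Iteration 2: edges from {n33,n39} -> (n25, hops=2), (n6, hops=2).
Iteration 3: no outgoing edges from {n25,n6}; recursion stops.
SUM(hops) = 0 + 1 + 1 + 2 + 2 = 6.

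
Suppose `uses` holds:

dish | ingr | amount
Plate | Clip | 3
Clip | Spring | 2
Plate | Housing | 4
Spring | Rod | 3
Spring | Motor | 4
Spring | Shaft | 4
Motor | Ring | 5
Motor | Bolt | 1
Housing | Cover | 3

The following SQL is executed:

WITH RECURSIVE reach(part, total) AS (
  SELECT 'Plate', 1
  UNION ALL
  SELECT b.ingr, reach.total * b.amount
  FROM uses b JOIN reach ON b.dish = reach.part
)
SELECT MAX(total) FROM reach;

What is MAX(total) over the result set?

Base: (Plate, total=1).
Iteration 1: components of {Plate} -> Clip = 1*3 = 3, Housing = 1*4 = 4.
Iteration 2: components of {Clip,Housing} -> Cover = 4*3 = 12, Spring = 3*2 = 6.
Iteration 3: components of {Cover,Spring} -> Motor = 6*4 = 24, Rod = 6*3 = 18, Shaft = 6*4 = 24.
Iteration 4: components of {Motor,Rod,Shaft} -> Bolt = 24*1 = 24, Ring = 24*5 = 120.
Iteration 5: no further components; recursion stops.
total values: 1, 3, 4, 6, 12, 18, 24, 24, 120, 24; the maximum is 120.

120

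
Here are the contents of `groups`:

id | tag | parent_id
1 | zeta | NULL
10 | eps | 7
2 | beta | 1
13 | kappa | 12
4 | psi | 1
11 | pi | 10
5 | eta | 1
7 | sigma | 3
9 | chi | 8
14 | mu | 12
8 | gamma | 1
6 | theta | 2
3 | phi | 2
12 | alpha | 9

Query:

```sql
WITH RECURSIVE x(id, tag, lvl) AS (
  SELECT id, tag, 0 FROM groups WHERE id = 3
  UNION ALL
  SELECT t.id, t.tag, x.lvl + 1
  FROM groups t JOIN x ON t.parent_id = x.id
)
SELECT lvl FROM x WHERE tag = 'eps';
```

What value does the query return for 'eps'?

2

Base: id=3 (phi) at lvl 0.
Iteration 1: rows with parent_id in {3} -> sigma (id 7, lvl 1).
Iteration 2: rows with parent_id in {7} -> eps (id 10, lvl 2).
Iteration 3: rows with parent_id in {10} -> pi (id 11, lvl 3).
Iteration 4: no rows with parent_id in {11}; recursion stops.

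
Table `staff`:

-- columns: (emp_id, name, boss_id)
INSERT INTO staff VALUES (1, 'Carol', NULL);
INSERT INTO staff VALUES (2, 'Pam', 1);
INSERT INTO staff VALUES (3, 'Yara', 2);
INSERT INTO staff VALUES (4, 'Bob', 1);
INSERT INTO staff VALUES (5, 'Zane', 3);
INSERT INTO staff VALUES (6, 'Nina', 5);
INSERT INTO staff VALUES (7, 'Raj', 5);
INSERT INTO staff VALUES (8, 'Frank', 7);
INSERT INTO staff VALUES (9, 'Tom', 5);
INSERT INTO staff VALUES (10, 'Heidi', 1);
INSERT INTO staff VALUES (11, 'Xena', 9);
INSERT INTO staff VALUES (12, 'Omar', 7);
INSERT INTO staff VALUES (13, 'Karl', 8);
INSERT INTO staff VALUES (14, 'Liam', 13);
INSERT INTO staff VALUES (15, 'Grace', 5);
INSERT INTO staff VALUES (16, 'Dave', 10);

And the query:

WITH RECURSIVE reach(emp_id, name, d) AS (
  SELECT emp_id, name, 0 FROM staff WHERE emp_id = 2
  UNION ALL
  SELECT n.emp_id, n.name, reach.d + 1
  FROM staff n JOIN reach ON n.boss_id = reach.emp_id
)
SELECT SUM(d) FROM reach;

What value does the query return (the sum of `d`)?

Base: emp_id=2 (Pam) at d 0.
Iteration 1: rows with boss_id in {2} -> Yara (id 3, d 1).
Iteration 2: rows with boss_id in {3} -> Zane (id 5, d 2).
Iteration 3: rows with boss_id in {5} -> Nina (id 6, d 3), Raj (id 7, d 3), Tom (id 9, d 3), Grace (id 15, d 3).
Iteration 4: rows with boss_id in {6,7,9,15} -> Frank (id 8, d 4), Xena (id 11, d 4), Omar (id 12, d 4).
Iteration 5: rows with boss_id in {8,11,12} -> Karl (id 13, d 5).
Iteration 6: rows with boss_id in {13} -> Liam (id 14, d 6).
Iteration 7: no rows with boss_id in {14}; recursion stops.
SUM(d) = 0 + 1 + 2 + 3 + 3 + 3 + 3 + 4 + 4 + 4 + 5 + 6 = 38.

38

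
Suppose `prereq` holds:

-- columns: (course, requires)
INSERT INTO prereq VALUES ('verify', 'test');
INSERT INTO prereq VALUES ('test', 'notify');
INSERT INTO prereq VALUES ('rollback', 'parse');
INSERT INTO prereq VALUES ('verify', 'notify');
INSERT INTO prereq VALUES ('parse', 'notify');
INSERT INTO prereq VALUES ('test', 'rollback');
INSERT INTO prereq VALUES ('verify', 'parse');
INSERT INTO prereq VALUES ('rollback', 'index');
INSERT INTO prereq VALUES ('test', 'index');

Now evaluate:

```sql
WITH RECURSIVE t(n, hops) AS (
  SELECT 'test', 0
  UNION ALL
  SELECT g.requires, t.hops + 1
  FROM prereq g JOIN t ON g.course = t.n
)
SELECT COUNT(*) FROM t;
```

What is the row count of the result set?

Base: (test, hops=0).
Iteration 1: edges from {test} -> (index, hops=1), (notify, hops=1), (rollback, hops=1).
Iteration 2: edges from {index,notify,rollback} -> (index, hops=2), (parse, hops=2).
Iteration 3: edges from {index,parse} -> (notify, hops=3).
Iteration 4: no outgoing edges from {notify}; recursion stops.
Total rows emitted: 7.

7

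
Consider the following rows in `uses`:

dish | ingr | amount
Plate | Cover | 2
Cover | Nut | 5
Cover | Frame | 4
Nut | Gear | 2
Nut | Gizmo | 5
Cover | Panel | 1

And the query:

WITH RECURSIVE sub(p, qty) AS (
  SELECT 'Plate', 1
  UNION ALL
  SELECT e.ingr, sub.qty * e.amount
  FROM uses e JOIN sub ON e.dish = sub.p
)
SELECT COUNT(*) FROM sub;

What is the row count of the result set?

7

Base: (Plate, qty=1).
Iteration 1: components of {Plate} -> Cover = 1*2 = 2.
Iteration 2: components of {Cover} -> Frame = 2*4 = 8, Nut = 2*5 = 10, Panel = 2*1 = 2.
Iteration 3: components of {Frame,Nut,Panel} -> Gear = 10*2 = 20, Gizmo = 10*5 = 50.
Iteration 4: no further components; recursion stops.
Total rows emitted: 7.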